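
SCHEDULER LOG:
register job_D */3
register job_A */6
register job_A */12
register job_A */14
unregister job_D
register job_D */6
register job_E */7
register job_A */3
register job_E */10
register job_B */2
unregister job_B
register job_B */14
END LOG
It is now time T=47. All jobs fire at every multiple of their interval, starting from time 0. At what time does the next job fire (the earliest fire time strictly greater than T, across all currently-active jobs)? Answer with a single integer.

Answer: 48

Derivation:
Op 1: register job_D */3 -> active={job_D:*/3}
Op 2: register job_A */6 -> active={job_A:*/6, job_D:*/3}
Op 3: register job_A */12 -> active={job_A:*/12, job_D:*/3}
Op 4: register job_A */14 -> active={job_A:*/14, job_D:*/3}
Op 5: unregister job_D -> active={job_A:*/14}
Op 6: register job_D */6 -> active={job_A:*/14, job_D:*/6}
Op 7: register job_E */7 -> active={job_A:*/14, job_D:*/6, job_E:*/7}
Op 8: register job_A */3 -> active={job_A:*/3, job_D:*/6, job_E:*/7}
Op 9: register job_E */10 -> active={job_A:*/3, job_D:*/6, job_E:*/10}
Op 10: register job_B */2 -> active={job_A:*/3, job_B:*/2, job_D:*/6, job_E:*/10}
Op 11: unregister job_B -> active={job_A:*/3, job_D:*/6, job_E:*/10}
Op 12: register job_B */14 -> active={job_A:*/3, job_B:*/14, job_D:*/6, job_E:*/10}
  job_A: interval 3, next fire after T=47 is 48
  job_B: interval 14, next fire after T=47 is 56
  job_D: interval 6, next fire after T=47 is 48
  job_E: interval 10, next fire after T=47 is 50
Earliest fire time = 48 (job job_A)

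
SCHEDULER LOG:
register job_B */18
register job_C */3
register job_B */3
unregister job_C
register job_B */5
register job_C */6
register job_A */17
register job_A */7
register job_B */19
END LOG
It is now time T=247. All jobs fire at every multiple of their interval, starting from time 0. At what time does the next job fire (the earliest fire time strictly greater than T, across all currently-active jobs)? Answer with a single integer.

Answer: 252

Derivation:
Op 1: register job_B */18 -> active={job_B:*/18}
Op 2: register job_C */3 -> active={job_B:*/18, job_C:*/3}
Op 3: register job_B */3 -> active={job_B:*/3, job_C:*/3}
Op 4: unregister job_C -> active={job_B:*/3}
Op 5: register job_B */5 -> active={job_B:*/5}
Op 6: register job_C */6 -> active={job_B:*/5, job_C:*/6}
Op 7: register job_A */17 -> active={job_A:*/17, job_B:*/5, job_C:*/6}
Op 8: register job_A */7 -> active={job_A:*/7, job_B:*/5, job_C:*/6}
Op 9: register job_B */19 -> active={job_A:*/7, job_B:*/19, job_C:*/6}
  job_A: interval 7, next fire after T=247 is 252
  job_B: interval 19, next fire after T=247 is 266
  job_C: interval 6, next fire after T=247 is 252
Earliest fire time = 252 (job job_A)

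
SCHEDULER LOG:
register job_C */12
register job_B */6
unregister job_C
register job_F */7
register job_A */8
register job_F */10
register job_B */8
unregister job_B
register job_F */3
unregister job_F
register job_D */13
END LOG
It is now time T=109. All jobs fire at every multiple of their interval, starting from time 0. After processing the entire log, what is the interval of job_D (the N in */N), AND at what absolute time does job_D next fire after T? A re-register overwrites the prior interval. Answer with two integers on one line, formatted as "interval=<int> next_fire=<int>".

Op 1: register job_C */12 -> active={job_C:*/12}
Op 2: register job_B */6 -> active={job_B:*/6, job_C:*/12}
Op 3: unregister job_C -> active={job_B:*/6}
Op 4: register job_F */7 -> active={job_B:*/6, job_F:*/7}
Op 5: register job_A */8 -> active={job_A:*/8, job_B:*/6, job_F:*/7}
Op 6: register job_F */10 -> active={job_A:*/8, job_B:*/6, job_F:*/10}
Op 7: register job_B */8 -> active={job_A:*/8, job_B:*/8, job_F:*/10}
Op 8: unregister job_B -> active={job_A:*/8, job_F:*/10}
Op 9: register job_F */3 -> active={job_A:*/8, job_F:*/3}
Op 10: unregister job_F -> active={job_A:*/8}
Op 11: register job_D */13 -> active={job_A:*/8, job_D:*/13}
Final interval of job_D = 13
Next fire of job_D after T=109: (109//13+1)*13 = 117

Answer: interval=13 next_fire=117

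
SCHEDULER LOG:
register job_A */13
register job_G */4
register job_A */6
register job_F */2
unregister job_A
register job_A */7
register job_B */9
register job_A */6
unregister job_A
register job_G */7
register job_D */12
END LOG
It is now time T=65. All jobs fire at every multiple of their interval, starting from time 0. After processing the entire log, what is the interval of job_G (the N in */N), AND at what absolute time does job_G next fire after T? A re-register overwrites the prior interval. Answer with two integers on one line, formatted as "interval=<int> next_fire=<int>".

Op 1: register job_A */13 -> active={job_A:*/13}
Op 2: register job_G */4 -> active={job_A:*/13, job_G:*/4}
Op 3: register job_A */6 -> active={job_A:*/6, job_G:*/4}
Op 4: register job_F */2 -> active={job_A:*/6, job_F:*/2, job_G:*/4}
Op 5: unregister job_A -> active={job_F:*/2, job_G:*/4}
Op 6: register job_A */7 -> active={job_A:*/7, job_F:*/2, job_G:*/4}
Op 7: register job_B */9 -> active={job_A:*/7, job_B:*/9, job_F:*/2, job_G:*/4}
Op 8: register job_A */6 -> active={job_A:*/6, job_B:*/9, job_F:*/2, job_G:*/4}
Op 9: unregister job_A -> active={job_B:*/9, job_F:*/2, job_G:*/4}
Op 10: register job_G */7 -> active={job_B:*/9, job_F:*/2, job_G:*/7}
Op 11: register job_D */12 -> active={job_B:*/9, job_D:*/12, job_F:*/2, job_G:*/7}
Final interval of job_G = 7
Next fire of job_G after T=65: (65//7+1)*7 = 70

Answer: interval=7 next_fire=70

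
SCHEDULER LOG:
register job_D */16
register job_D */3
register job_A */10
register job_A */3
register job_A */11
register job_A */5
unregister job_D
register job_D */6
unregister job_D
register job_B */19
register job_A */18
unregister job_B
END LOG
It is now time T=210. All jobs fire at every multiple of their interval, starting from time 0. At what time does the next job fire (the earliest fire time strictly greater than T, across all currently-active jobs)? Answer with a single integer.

Answer: 216

Derivation:
Op 1: register job_D */16 -> active={job_D:*/16}
Op 2: register job_D */3 -> active={job_D:*/3}
Op 3: register job_A */10 -> active={job_A:*/10, job_D:*/3}
Op 4: register job_A */3 -> active={job_A:*/3, job_D:*/3}
Op 5: register job_A */11 -> active={job_A:*/11, job_D:*/3}
Op 6: register job_A */5 -> active={job_A:*/5, job_D:*/3}
Op 7: unregister job_D -> active={job_A:*/5}
Op 8: register job_D */6 -> active={job_A:*/5, job_D:*/6}
Op 9: unregister job_D -> active={job_A:*/5}
Op 10: register job_B */19 -> active={job_A:*/5, job_B:*/19}
Op 11: register job_A */18 -> active={job_A:*/18, job_B:*/19}
Op 12: unregister job_B -> active={job_A:*/18}
  job_A: interval 18, next fire after T=210 is 216
Earliest fire time = 216 (job job_A)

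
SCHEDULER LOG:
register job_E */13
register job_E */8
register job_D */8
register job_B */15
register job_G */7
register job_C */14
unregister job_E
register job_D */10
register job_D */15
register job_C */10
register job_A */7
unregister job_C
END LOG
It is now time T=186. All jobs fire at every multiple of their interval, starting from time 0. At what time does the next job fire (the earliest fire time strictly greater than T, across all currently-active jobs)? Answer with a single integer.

Answer: 189

Derivation:
Op 1: register job_E */13 -> active={job_E:*/13}
Op 2: register job_E */8 -> active={job_E:*/8}
Op 3: register job_D */8 -> active={job_D:*/8, job_E:*/8}
Op 4: register job_B */15 -> active={job_B:*/15, job_D:*/8, job_E:*/8}
Op 5: register job_G */7 -> active={job_B:*/15, job_D:*/8, job_E:*/8, job_G:*/7}
Op 6: register job_C */14 -> active={job_B:*/15, job_C:*/14, job_D:*/8, job_E:*/8, job_G:*/7}
Op 7: unregister job_E -> active={job_B:*/15, job_C:*/14, job_D:*/8, job_G:*/7}
Op 8: register job_D */10 -> active={job_B:*/15, job_C:*/14, job_D:*/10, job_G:*/7}
Op 9: register job_D */15 -> active={job_B:*/15, job_C:*/14, job_D:*/15, job_G:*/7}
Op 10: register job_C */10 -> active={job_B:*/15, job_C:*/10, job_D:*/15, job_G:*/7}
Op 11: register job_A */7 -> active={job_A:*/7, job_B:*/15, job_C:*/10, job_D:*/15, job_G:*/7}
Op 12: unregister job_C -> active={job_A:*/7, job_B:*/15, job_D:*/15, job_G:*/7}
  job_A: interval 7, next fire after T=186 is 189
  job_B: interval 15, next fire after T=186 is 195
  job_D: interval 15, next fire after T=186 is 195
  job_G: interval 7, next fire after T=186 is 189
Earliest fire time = 189 (job job_A)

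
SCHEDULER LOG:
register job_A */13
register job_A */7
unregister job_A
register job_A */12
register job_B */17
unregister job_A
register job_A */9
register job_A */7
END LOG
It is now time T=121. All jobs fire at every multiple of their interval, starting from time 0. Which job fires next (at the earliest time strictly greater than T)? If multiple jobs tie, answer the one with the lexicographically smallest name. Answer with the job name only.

Answer: job_A

Derivation:
Op 1: register job_A */13 -> active={job_A:*/13}
Op 2: register job_A */7 -> active={job_A:*/7}
Op 3: unregister job_A -> active={}
Op 4: register job_A */12 -> active={job_A:*/12}
Op 5: register job_B */17 -> active={job_A:*/12, job_B:*/17}
Op 6: unregister job_A -> active={job_B:*/17}
Op 7: register job_A */9 -> active={job_A:*/9, job_B:*/17}
Op 8: register job_A */7 -> active={job_A:*/7, job_B:*/17}
  job_A: interval 7, next fire after T=121 is 126
  job_B: interval 17, next fire after T=121 is 136
Earliest = 126, winner (lex tiebreak) = job_A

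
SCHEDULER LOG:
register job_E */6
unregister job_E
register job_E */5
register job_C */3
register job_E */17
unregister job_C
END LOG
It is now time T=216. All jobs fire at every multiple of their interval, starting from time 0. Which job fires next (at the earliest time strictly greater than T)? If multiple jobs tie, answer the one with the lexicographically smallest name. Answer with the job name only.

Op 1: register job_E */6 -> active={job_E:*/6}
Op 2: unregister job_E -> active={}
Op 3: register job_E */5 -> active={job_E:*/5}
Op 4: register job_C */3 -> active={job_C:*/3, job_E:*/5}
Op 5: register job_E */17 -> active={job_C:*/3, job_E:*/17}
Op 6: unregister job_C -> active={job_E:*/17}
  job_E: interval 17, next fire after T=216 is 221
Earliest = 221, winner (lex tiebreak) = job_E

Answer: job_E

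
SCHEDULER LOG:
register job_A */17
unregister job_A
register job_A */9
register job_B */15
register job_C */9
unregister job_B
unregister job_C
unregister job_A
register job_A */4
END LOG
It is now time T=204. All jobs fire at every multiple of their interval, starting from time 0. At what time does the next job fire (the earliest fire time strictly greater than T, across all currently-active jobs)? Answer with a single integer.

Answer: 208

Derivation:
Op 1: register job_A */17 -> active={job_A:*/17}
Op 2: unregister job_A -> active={}
Op 3: register job_A */9 -> active={job_A:*/9}
Op 4: register job_B */15 -> active={job_A:*/9, job_B:*/15}
Op 5: register job_C */9 -> active={job_A:*/9, job_B:*/15, job_C:*/9}
Op 6: unregister job_B -> active={job_A:*/9, job_C:*/9}
Op 7: unregister job_C -> active={job_A:*/9}
Op 8: unregister job_A -> active={}
Op 9: register job_A */4 -> active={job_A:*/4}
  job_A: interval 4, next fire after T=204 is 208
Earliest fire time = 208 (job job_A)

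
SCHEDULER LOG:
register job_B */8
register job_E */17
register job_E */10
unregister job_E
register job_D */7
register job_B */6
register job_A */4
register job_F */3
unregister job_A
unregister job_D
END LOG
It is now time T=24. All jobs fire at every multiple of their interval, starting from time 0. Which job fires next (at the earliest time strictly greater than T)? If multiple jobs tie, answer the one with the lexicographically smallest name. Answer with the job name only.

Answer: job_F

Derivation:
Op 1: register job_B */8 -> active={job_B:*/8}
Op 2: register job_E */17 -> active={job_B:*/8, job_E:*/17}
Op 3: register job_E */10 -> active={job_B:*/8, job_E:*/10}
Op 4: unregister job_E -> active={job_B:*/8}
Op 5: register job_D */7 -> active={job_B:*/8, job_D:*/7}
Op 6: register job_B */6 -> active={job_B:*/6, job_D:*/7}
Op 7: register job_A */4 -> active={job_A:*/4, job_B:*/6, job_D:*/7}
Op 8: register job_F */3 -> active={job_A:*/4, job_B:*/6, job_D:*/7, job_F:*/3}
Op 9: unregister job_A -> active={job_B:*/6, job_D:*/7, job_F:*/3}
Op 10: unregister job_D -> active={job_B:*/6, job_F:*/3}
  job_B: interval 6, next fire after T=24 is 30
  job_F: interval 3, next fire after T=24 is 27
Earliest = 27, winner (lex tiebreak) = job_F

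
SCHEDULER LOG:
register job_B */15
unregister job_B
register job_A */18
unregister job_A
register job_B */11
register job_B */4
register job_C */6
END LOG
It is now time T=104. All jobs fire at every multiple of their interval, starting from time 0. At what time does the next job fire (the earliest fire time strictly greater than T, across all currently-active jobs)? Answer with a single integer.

Answer: 108

Derivation:
Op 1: register job_B */15 -> active={job_B:*/15}
Op 2: unregister job_B -> active={}
Op 3: register job_A */18 -> active={job_A:*/18}
Op 4: unregister job_A -> active={}
Op 5: register job_B */11 -> active={job_B:*/11}
Op 6: register job_B */4 -> active={job_B:*/4}
Op 7: register job_C */6 -> active={job_B:*/4, job_C:*/6}
  job_B: interval 4, next fire after T=104 is 108
  job_C: interval 6, next fire after T=104 is 108
Earliest fire time = 108 (job job_B)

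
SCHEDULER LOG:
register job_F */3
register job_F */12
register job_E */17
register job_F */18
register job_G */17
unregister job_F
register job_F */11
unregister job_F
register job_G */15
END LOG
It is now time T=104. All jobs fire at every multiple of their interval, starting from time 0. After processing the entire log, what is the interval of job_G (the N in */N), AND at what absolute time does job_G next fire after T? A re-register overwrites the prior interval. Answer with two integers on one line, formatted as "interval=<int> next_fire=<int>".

Answer: interval=15 next_fire=105

Derivation:
Op 1: register job_F */3 -> active={job_F:*/3}
Op 2: register job_F */12 -> active={job_F:*/12}
Op 3: register job_E */17 -> active={job_E:*/17, job_F:*/12}
Op 4: register job_F */18 -> active={job_E:*/17, job_F:*/18}
Op 5: register job_G */17 -> active={job_E:*/17, job_F:*/18, job_G:*/17}
Op 6: unregister job_F -> active={job_E:*/17, job_G:*/17}
Op 7: register job_F */11 -> active={job_E:*/17, job_F:*/11, job_G:*/17}
Op 8: unregister job_F -> active={job_E:*/17, job_G:*/17}
Op 9: register job_G */15 -> active={job_E:*/17, job_G:*/15}
Final interval of job_G = 15
Next fire of job_G after T=104: (104//15+1)*15 = 105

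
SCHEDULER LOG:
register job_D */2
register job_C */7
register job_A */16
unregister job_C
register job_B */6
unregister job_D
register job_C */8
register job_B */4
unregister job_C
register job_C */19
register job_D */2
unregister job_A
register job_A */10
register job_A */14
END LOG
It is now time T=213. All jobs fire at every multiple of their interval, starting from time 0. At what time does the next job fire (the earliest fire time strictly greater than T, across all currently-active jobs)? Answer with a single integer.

Answer: 214

Derivation:
Op 1: register job_D */2 -> active={job_D:*/2}
Op 2: register job_C */7 -> active={job_C:*/7, job_D:*/2}
Op 3: register job_A */16 -> active={job_A:*/16, job_C:*/7, job_D:*/2}
Op 4: unregister job_C -> active={job_A:*/16, job_D:*/2}
Op 5: register job_B */6 -> active={job_A:*/16, job_B:*/6, job_D:*/2}
Op 6: unregister job_D -> active={job_A:*/16, job_B:*/6}
Op 7: register job_C */8 -> active={job_A:*/16, job_B:*/6, job_C:*/8}
Op 8: register job_B */4 -> active={job_A:*/16, job_B:*/4, job_C:*/8}
Op 9: unregister job_C -> active={job_A:*/16, job_B:*/4}
Op 10: register job_C */19 -> active={job_A:*/16, job_B:*/4, job_C:*/19}
Op 11: register job_D */2 -> active={job_A:*/16, job_B:*/4, job_C:*/19, job_D:*/2}
Op 12: unregister job_A -> active={job_B:*/4, job_C:*/19, job_D:*/2}
Op 13: register job_A */10 -> active={job_A:*/10, job_B:*/4, job_C:*/19, job_D:*/2}
Op 14: register job_A */14 -> active={job_A:*/14, job_B:*/4, job_C:*/19, job_D:*/2}
  job_A: interval 14, next fire after T=213 is 224
  job_B: interval 4, next fire after T=213 is 216
  job_C: interval 19, next fire after T=213 is 228
  job_D: interval 2, next fire after T=213 is 214
Earliest fire time = 214 (job job_D)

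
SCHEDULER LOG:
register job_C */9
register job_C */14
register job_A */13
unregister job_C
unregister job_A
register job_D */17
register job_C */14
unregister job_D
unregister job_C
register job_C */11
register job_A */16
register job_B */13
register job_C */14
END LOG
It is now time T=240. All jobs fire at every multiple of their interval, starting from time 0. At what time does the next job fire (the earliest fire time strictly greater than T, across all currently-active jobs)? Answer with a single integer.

Answer: 247

Derivation:
Op 1: register job_C */9 -> active={job_C:*/9}
Op 2: register job_C */14 -> active={job_C:*/14}
Op 3: register job_A */13 -> active={job_A:*/13, job_C:*/14}
Op 4: unregister job_C -> active={job_A:*/13}
Op 5: unregister job_A -> active={}
Op 6: register job_D */17 -> active={job_D:*/17}
Op 7: register job_C */14 -> active={job_C:*/14, job_D:*/17}
Op 8: unregister job_D -> active={job_C:*/14}
Op 9: unregister job_C -> active={}
Op 10: register job_C */11 -> active={job_C:*/11}
Op 11: register job_A */16 -> active={job_A:*/16, job_C:*/11}
Op 12: register job_B */13 -> active={job_A:*/16, job_B:*/13, job_C:*/11}
Op 13: register job_C */14 -> active={job_A:*/16, job_B:*/13, job_C:*/14}
  job_A: interval 16, next fire after T=240 is 256
  job_B: interval 13, next fire after T=240 is 247
  job_C: interval 14, next fire after T=240 is 252
Earliest fire time = 247 (job job_B)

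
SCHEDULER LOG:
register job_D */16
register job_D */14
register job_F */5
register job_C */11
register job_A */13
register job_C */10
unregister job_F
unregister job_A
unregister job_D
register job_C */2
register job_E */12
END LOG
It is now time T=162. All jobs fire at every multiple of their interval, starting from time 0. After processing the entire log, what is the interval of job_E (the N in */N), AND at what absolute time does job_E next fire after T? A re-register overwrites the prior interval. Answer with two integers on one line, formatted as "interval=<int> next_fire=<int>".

Answer: interval=12 next_fire=168

Derivation:
Op 1: register job_D */16 -> active={job_D:*/16}
Op 2: register job_D */14 -> active={job_D:*/14}
Op 3: register job_F */5 -> active={job_D:*/14, job_F:*/5}
Op 4: register job_C */11 -> active={job_C:*/11, job_D:*/14, job_F:*/5}
Op 5: register job_A */13 -> active={job_A:*/13, job_C:*/11, job_D:*/14, job_F:*/5}
Op 6: register job_C */10 -> active={job_A:*/13, job_C:*/10, job_D:*/14, job_F:*/5}
Op 7: unregister job_F -> active={job_A:*/13, job_C:*/10, job_D:*/14}
Op 8: unregister job_A -> active={job_C:*/10, job_D:*/14}
Op 9: unregister job_D -> active={job_C:*/10}
Op 10: register job_C */2 -> active={job_C:*/2}
Op 11: register job_E */12 -> active={job_C:*/2, job_E:*/12}
Final interval of job_E = 12
Next fire of job_E after T=162: (162//12+1)*12 = 168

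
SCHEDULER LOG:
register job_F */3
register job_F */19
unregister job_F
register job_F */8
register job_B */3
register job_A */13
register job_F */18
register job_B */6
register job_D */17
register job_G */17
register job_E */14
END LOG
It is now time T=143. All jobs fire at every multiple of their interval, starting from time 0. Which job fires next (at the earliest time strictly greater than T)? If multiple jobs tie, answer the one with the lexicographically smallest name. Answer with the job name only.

Answer: job_B

Derivation:
Op 1: register job_F */3 -> active={job_F:*/3}
Op 2: register job_F */19 -> active={job_F:*/19}
Op 3: unregister job_F -> active={}
Op 4: register job_F */8 -> active={job_F:*/8}
Op 5: register job_B */3 -> active={job_B:*/3, job_F:*/8}
Op 6: register job_A */13 -> active={job_A:*/13, job_B:*/3, job_F:*/8}
Op 7: register job_F */18 -> active={job_A:*/13, job_B:*/3, job_F:*/18}
Op 8: register job_B */6 -> active={job_A:*/13, job_B:*/6, job_F:*/18}
Op 9: register job_D */17 -> active={job_A:*/13, job_B:*/6, job_D:*/17, job_F:*/18}
Op 10: register job_G */17 -> active={job_A:*/13, job_B:*/6, job_D:*/17, job_F:*/18, job_G:*/17}
Op 11: register job_E */14 -> active={job_A:*/13, job_B:*/6, job_D:*/17, job_E:*/14, job_F:*/18, job_G:*/17}
  job_A: interval 13, next fire after T=143 is 156
  job_B: interval 6, next fire after T=143 is 144
  job_D: interval 17, next fire after T=143 is 153
  job_E: interval 14, next fire after T=143 is 154
  job_F: interval 18, next fire after T=143 is 144
  job_G: interval 17, next fire after T=143 is 153
Earliest = 144, winner (lex tiebreak) = job_B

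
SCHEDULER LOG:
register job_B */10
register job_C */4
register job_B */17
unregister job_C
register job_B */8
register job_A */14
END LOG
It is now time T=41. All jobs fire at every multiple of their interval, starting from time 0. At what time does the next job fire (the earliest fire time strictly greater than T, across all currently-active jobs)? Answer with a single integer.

Op 1: register job_B */10 -> active={job_B:*/10}
Op 2: register job_C */4 -> active={job_B:*/10, job_C:*/4}
Op 3: register job_B */17 -> active={job_B:*/17, job_C:*/4}
Op 4: unregister job_C -> active={job_B:*/17}
Op 5: register job_B */8 -> active={job_B:*/8}
Op 6: register job_A */14 -> active={job_A:*/14, job_B:*/8}
  job_A: interval 14, next fire after T=41 is 42
  job_B: interval 8, next fire after T=41 is 48
Earliest fire time = 42 (job job_A)

Answer: 42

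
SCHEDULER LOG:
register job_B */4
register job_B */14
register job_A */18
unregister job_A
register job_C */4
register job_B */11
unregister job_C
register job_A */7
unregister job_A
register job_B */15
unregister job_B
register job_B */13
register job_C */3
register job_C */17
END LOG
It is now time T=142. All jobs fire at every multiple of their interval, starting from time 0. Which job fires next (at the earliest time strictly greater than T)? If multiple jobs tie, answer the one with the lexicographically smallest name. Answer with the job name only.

Answer: job_B

Derivation:
Op 1: register job_B */4 -> active={job_B:*/4}
Op 2: register job_B */14 -> active={job_B:*/14}
Op 3: register job_A */18 -> active={job_A:*/18, job_B:*/14}
Op 4: unregister job_A -> active={job_B:*/14}
Op 5: register job_C */4 -> active={job_B:*/14, job_C:*/4}
Op 6: register job_B */11 -> active={job_B:*/11, job_C:*/4}
Op 7: unregister job_C -> active={job_B:*/11}
Op 8: register job_A */7 -> active={job_A:*/7, job_B:*/11}
Op 9: unregister job_A -> active={job_B:*/11}
Op 10: register job_B */15 -> active={job_B:*/15}
Op 11: unregister job_B -> active={}
Op 12: register job_B */13 -> active={job_B:*/13}
Op 13: register job_C */3 -> active={job_B:*/13, job_C:*/3}
Op 14: register job_C */17 -> active={job_B:*/13, job_C:*/17}
  job_B: interval 13, next fire after T=142 is 143
  job_C: interval 17, next fire after T=142 is 153
Earliest = 143, winner (lex tiebreak) = job_B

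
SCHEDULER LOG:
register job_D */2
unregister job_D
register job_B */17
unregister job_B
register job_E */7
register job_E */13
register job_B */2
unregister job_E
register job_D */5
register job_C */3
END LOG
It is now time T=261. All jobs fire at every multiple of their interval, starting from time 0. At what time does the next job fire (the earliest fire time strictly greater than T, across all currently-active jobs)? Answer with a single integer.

Op 1: register job_D */2 -> active={job_D:*/2}
Op 2: unregister job_D -> active={}
Op 3: register job_B */17 -> active={job_B:*/17}
Op 4: unregister job_B -> active={}
Op 5: register job_E */7 -> active={job_E:*/7}
Op 6: register job_E */13 -> active={job_E:*/13}
Op 7: register job_B */2 -> active={job_B:*/2, job_E:*/13}
Op 8: unregister job_E -> active={job_B:*/2}
Op 9: register job_D */5 -> active={job_B:*/2, job_D:*/5}
Op 10: register job_C */3 -> active={job_B:*/2, job_C:*/3, job_D:*/5}
  job_B: interval 2, next fire after T=261 is 262
  job_C: interval 3, next fire after T=261 is 264
  job_D: interval 5, next fire after T=261 is 265
Earliest fire time = 262 (job job_B)

Answer: 262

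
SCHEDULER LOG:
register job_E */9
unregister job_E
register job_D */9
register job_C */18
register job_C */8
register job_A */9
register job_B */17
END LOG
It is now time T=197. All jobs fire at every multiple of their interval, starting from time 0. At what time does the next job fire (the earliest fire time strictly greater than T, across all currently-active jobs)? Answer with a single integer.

Answer: 198

Derivation:
Op 1: register job_E */9 -> active={job_E:*/9}
Op 2: unregister job_E -> active={}
Op 3: register job_D */9 -> active={job_D:*/9}
Op 4: register job_C */18 -> active={job_C:*/18, job_D:*/9}
Op 5: register job_C */8 -> active={job_C:*/8, job_D:*/9}
Op 6: register job_A */9 -> active={job_A:*/9, job_C:*/8, job_D:*/9}
Op 7: register job_B */17 -> active={job_A:*/9, job_B:*/17, job_C:*/8, job_D:*/9}
  job_A: interval 9, next fire after T=197 is 198
  job_B: interval 17, next fire after T=197 is 204
  job_C: interval 8, next fire after T=197 is 200
  job_D: interval 9, next fire after T=197 is 198
Earliest fire time = 198 (job job_A)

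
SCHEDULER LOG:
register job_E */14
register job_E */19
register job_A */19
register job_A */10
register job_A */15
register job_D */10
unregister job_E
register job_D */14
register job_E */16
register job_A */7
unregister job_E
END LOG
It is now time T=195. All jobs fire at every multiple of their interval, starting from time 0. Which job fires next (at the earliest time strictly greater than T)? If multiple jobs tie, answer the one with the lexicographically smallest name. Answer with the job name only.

Op 1: register job_E */14 -> active={job_E:*/14}
Op 2: register job_E */19 -> active={job_E:*/19}
Op 3: register job_A */19 -> active={job_A:*/19, job_E:*/19}
Op 4: register job_A */10 -> active={job_A:*/10, job_E:*/19}
Op 5: register job_A */15 -> active={job_A:*/15, job_E:*/19}
Op 6: register job_D */10 -> active={job_A:*/15, job_D:*/10, job_E:*/19}
Op 7: unregister job_E -> active={job_A:*/15, job_D:*/10}
Op 8: register job_D */14 -> active={job_A:*/15, job_D:*/14}
Op 9: register job_E */16 -> active={job_A:*/15, job_D:*/14, job_E:*/16}
Op 10: register job_A */7 -> active={job_A:*/7, job_D:*/14, job_E:*/16}
Op 11: unregister job_E -> active={job_A:*/7, job_D:*/14}
  job_A: interval 7, next fire after T=195 is 196
  job_D: interval 14, next fire after T=195 is 196
Earliest = 196, winner (lex tiebreak) = job_A

Answer: job_A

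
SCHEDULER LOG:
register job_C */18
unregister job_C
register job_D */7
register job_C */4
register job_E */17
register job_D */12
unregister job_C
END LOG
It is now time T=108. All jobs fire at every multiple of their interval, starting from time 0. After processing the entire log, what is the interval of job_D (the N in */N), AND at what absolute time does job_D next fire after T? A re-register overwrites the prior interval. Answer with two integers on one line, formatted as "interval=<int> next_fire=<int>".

Op 1: register job_C */18 -> active={job_C:*/18}
Op 2: unregister job_C -> active={}
Op 3: register job_D */7 -> active={job_D:*/7}
Op 4: register job_C */4 -> active={job_C:*/4, job_D:*/7}
Op 5: register job_E */17 -> active={job_C:*/4, job_D:*/7, job_E:*/17}
Op 6: register job_D */12 -> active={job_C:*/4, job_D:*/12, job_E:*/17}
Op 7: unregister job_C -> active={job_D:*/12, job_E:*/17}
Final interval of job_D = 12
Next fire of job_D after T=108: (108//12+1)*12 = 120

Answer: interval=12 next_fire=120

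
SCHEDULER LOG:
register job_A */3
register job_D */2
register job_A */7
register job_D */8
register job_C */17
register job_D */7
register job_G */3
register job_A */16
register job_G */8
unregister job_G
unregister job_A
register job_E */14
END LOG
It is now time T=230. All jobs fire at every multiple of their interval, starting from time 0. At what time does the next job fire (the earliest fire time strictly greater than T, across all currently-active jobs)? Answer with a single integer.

Answer: 231

Derivation:
Op 1: register job_A */3 -> active={job_A:*/3}
Op 2: register job_D */2 -> active={job_A:*/3, job_D:*/2}
Op 3: register job_A */7 -> active={job_A:*/7, job_D:*/2}
Op 4: register job_D */8 -> active={job_A:*/7, job_D:*/8}
Op 5: register job_C */17 -> active={job_A:*/7, job_C:*/17, job_D:*/8}
Op 6: register job_D */7 -> active={job_A:*/7, job_C:*/17, job_D:*/7}
Op 7: register job_G */3 -> active={job_A:*/7, job_C:*/17, job_D:*/7, job_G:*/3}
Op 8: register job_A */16 -> active={job_A:*/16, job_C:*/17, job_D:*/7, job_G:*/3}
Op 9: register job_G */8 -> active={job_A:*/16, job_C:*/17, job_D:*/7, job_G:*/8}
Op 10: unregister job_G -> active={job_A:*/16, job_C:*/17, job_D:*/7}
Op 11: unregister job_A -> active={job_C:*/17, job_D:*/7}
Op 12: register job_E */14 -> active={job_C:*/17, job_D:*/7, job_E:*/14}
  job_C: interval 17, next fire after T=230 is 238
  job_D: interval 7, next fire after T=230 is 231
  job_E: interval 14, next fire after T=230 is 238
Earliest fire time = 231 (job job_D)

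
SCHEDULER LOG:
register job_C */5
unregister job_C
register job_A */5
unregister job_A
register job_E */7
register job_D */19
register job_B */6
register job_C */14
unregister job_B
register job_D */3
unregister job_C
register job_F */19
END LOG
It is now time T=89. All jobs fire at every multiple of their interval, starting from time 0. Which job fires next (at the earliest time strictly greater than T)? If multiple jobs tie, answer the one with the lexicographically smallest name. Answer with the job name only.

Answer: job_D

Derivation:
Op 1: register job_C */5 -> active={job_C:*/5}
Op 2: unregister job_C -> active={}
Op 3: register job_A */5 -> active={job_A:*/5}
Op 4: unregister job_A -> active={}
Op 5: register job_E */7 -> active={job_E:*/7}
Op 6: register job_D */19 -> active={job_D:*/19, job_E:*/7}
Op 7: register job_B */6 -> active={job_B:*/6, job_D:*/19, job_E:*/7}
Op 8: register job_C */14 -> active={job_B:*/6, job_C:*/14, job_D:*/19, job_E:*/7}
Op 9: unregister job_B -> active={job_C:*/14, job_D:*/19, job_E:*/7}
Op 10: register job_D */3 -> active={job_C:*/14, job_D:*/3, job_E:*/7}
Op 11: unregister job_C -> active={job_D:*/3, job_E:*/7}
Op 12: register job_F */19 -> active={job_D:*/3, job_E:*/7, job_F:*/19}
  job_D: interval 3, next fire after T=89 is 90
  job_E: interval 7, next fire after T=89 is 91
  job_F: interval 19, next fire after T=89 is 95
Earliest = 90, winner (lex tiebreak) = job_D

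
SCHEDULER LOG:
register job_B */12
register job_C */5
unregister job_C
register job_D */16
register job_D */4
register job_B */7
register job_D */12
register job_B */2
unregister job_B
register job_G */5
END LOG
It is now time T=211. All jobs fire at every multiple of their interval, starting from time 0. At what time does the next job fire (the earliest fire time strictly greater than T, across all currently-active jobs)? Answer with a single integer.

Op 1: register job_B */12 -> active={job_B:*/12}
Op 2: register job_C */5 -> active={job_B:*/12, job_C:*/5}
Op 3: unregister job_C -> active={job_B:*/12}
Op 4: register job_D */16 -> active={job_B:*/12, job_D:*/16}
Op 5: register job_D */4 -> active={job_B:*/12, job_D:*/4}
Op 6: register job_B */7 -> active={job_B:*/7, job_D:*/4}
Op 7: register job_D */12 -> active={job_B:*/7, job_D:*/12}
Op 8: register job_B */2 -> active={job_B:*/2, job_D:*/12}
Op 9: unregister job_B -> active={job_D:*/12}
Op 10: register job_G */5 -> active={job_D:*/12, job_G:*/5}
  job_D: interval 12, next fire after T=211 is 216
  job_G: interval 5, next fire after T=211 is 215
Earliest fire time = 215 (job job_G)

Answer: 215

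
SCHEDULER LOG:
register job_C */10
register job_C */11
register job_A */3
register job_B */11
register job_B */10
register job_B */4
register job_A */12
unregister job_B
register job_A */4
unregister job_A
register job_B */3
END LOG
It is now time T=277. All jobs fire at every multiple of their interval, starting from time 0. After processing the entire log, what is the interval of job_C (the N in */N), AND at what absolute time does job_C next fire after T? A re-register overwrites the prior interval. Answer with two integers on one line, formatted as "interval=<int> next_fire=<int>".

Op 1: register job_C */10 -> active={job_C:*/10}
Op 2: register job_C */11 -> active={job_C:*/11}
Op 3: register job_A */3 -> active={job_A:*/3, job_C:*/11}
Op 4: register job_B */11 -> active={job_A:*/3, job_B:*/11, job_C:*/11}
Op 5: register job_B */10 -> active={job_A:*/3, job_B:*/10, job_C:*/11}
Op 6: register job_B */4 -> active={job_A:*/3, job_B:*/4, job_C:*/11}
Op 7: register job_A */12 -> active={job_A:*/12, job_B:*/4, job_C:*/11}
Op 8: unregister job_B -> active={job_A:*/12, job_C:*/11}
Op 9: register job_A */4 -> active={job_A:*/4, job_C:*/11}
Op 10: unregister job_A -> active={job_C:*/11}
Op 11: register job_B */3 -> active={job_B:*/3, job_C:*/11}
Final interval of job_C = 11
Next fire of job_C after T=277: (277//11+1)*11 = 286

Answer: interval=11 next_fire=286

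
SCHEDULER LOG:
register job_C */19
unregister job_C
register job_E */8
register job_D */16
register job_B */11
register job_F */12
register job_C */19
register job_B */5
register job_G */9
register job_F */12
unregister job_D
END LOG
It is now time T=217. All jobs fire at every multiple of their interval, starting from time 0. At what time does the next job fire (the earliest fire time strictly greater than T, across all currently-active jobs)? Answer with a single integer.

Op 1: register job_C */19 -> active={job_C:*/19}
Op 2: unregister job_C -> active={}
Op 3: register job_E */8 -> active={job_E:*/8}
Op 4: register job_D */16 -> active={job_D:*/16, job_E:*/8}
Op 5: register job_B */11 -> active={job_B:*/11, job_D:*/16, job_E:*/8}
Op 6: register job_F */12 -> active={job_B:*/11, job_D:*/16, job_E:*/8, job_F:*/12}
Op 7: register job_C */19 -> active={job_B:*/11, job_C:*/19, job_D:*/16, job_E:*/8, job_F:*/12}
Op 8: register job_B */5 -> active={job_B:*/5, job_C:*/19, job_D:*/16, job_E:*/8, job_F:*/12}
Op 9: register job_G */9 -> active={job_B:*/5, job_C:*/19, job_D:*/16, job_E:*/8, job_F:*/12, job_G:*/9}
Op 10: register job_F */12 -> active={job_B:*/5, job_C:*/19, job_D:*/16, job_E:*/8, job_F:*/12, job_G:*/9}
Op 11: unregister job_D -> active={job_B:*/5, job_C:*/19, job_E:*/8, job_F:*/12, job_G:*/9}
  job_B: interval 5, next fire after T=217 is 220
  job_C: interval 19, next fire after T=217 is 228
  job_E: interval 8, next fire after T=217 is 224
  job_F: interval 12, next fire after T=217 is 228
  job_G: interval 9, next fire after T=217 is 225
Earliest fire time = 220 (job job_B)

Answer: 220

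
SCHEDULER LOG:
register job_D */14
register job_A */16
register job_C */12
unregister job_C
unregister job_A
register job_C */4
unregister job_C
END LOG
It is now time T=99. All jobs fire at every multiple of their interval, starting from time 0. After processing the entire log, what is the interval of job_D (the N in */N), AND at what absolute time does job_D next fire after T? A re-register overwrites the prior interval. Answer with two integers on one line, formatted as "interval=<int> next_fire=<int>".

Op 1: register job_D */14 -> active={job_D:*/14}
Op 2: register job_A */16 -> active={job_A:*/16, job_D:*/14}
Op 3: register job_C */12 -> active={job_A:*/16, job_C:*/12, job_D:*/14}
Op 4: unregister job_C -> active={job_A:*/16, job_D:*/14}
Op 5: unregister job_A -> active={job_D:*/14}
Op 6: register job_C */4 -> active={job_C:*/4, job_D:*/14}
Op 7: unregister job_C -> active={job_D:*/14}
Final interval of job_D = 14
Next fire of job_D after T=99: (99//14+1)*14 = 112

Answer: interval=14 next_fire=112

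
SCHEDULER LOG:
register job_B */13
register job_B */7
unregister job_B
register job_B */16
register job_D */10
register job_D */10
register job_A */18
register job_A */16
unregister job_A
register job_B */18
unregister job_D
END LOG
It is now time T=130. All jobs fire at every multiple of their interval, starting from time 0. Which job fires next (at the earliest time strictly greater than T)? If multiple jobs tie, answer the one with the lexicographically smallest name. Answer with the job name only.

Op 1: register job_B */13 -> active={job_B:*/13}
Op 2: register job_B */7 -> active={job_B:*/7}
Op 3: unregister job_B -> active={}
Op 4: register job_B */16 -> active={job_B:*/16}
Op 5: register job_D */10 -> active={job_B:*/16, job_D:*/10}
Op 6: register job_D */10 -> active={job_B:*/16, job_D:*/10}
Op 7: register job_A */18 -> active={job_A:*/18, job_B:*/16, job_D:*/10}
Op 8: register job_A */16 -> active={job_A:*/16, job_B:*/16, job_D:*/10}
Op 9: unregister job_A -> active={job_B:*/16, job_D:*/10}
Op 10: register job_B */18 -> active={job_B:*/18, job_D:*/10}
Op 11: unregister job_D -> active={job_B:*/18}
  job_B: interval 18, next fire after T=130 is 144
Earliest = 144, winner (lex tiebreak) = job_B

Answer: job_B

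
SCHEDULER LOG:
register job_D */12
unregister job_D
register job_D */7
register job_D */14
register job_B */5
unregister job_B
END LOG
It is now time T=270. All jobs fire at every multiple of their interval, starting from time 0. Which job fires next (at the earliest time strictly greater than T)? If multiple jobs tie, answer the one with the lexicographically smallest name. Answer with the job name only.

Answer: job_D

Derivation:
Op 1: register job_D */12 -> active={job_D:*/12}
Op 2: unregister job_D -> active={}
Op 3: register job_D */7 -> active={job_D:*/7}
Op 4: register job_D */14 -> active={job_D:*/14}
Op 5: register job_B */5 -> active={job_B:*/5, job_D:*/14}
Op 6: unregister job_B -> active={job_D:*/14}
  job_D: interval 14, next fire after T=270 is 280
Earliest = 280, winner (lex tiebreak) = job_D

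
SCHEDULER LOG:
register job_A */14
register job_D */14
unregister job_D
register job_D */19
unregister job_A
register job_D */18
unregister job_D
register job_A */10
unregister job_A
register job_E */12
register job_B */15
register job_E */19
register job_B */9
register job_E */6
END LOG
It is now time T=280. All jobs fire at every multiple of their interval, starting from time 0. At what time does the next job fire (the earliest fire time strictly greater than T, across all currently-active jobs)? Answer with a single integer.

Op 1: register job_A */14 -> active={job_A:*/14}
Op 2: register job_D */14 -> active={job_A:*/14, job_D:*/14}
Op 3: unregister job_D -> active={job_A:*/14}
Op 4: register job_D */19 -> active={job_A:*/14, job_D:*/19}
Op 5: unregister job_A -> active={job_D:*/19}
Op 6: register job_D */18 -> active={job_D:*/18}
Op 7: unregister job_D -> active={}
Op 8: register job_A */10 -> active={job_A:*/10}
Op 9: unregister job_A -> active={}
Op 10: register job_E */12 -> active={job_E:*/12}
Op 11: register job_B */15 -> active={job_B:*/15, job_E:*/12}
Op 12: register job_E */19 -> active={job_B:*/15, job_E:*/19}
Op 13: register job_B */9 -> active={job_B:*/9, job_E:*/19}
Op 14: register job_E */6 -> active={job_B:*/9, job_E:*/6}
  job_B: interval 9, next fire after T=280 is 288
  job_E: interval 6, next fire after T=280 is 282
Earliest fire time = 282 (job job_E)

Answer: 282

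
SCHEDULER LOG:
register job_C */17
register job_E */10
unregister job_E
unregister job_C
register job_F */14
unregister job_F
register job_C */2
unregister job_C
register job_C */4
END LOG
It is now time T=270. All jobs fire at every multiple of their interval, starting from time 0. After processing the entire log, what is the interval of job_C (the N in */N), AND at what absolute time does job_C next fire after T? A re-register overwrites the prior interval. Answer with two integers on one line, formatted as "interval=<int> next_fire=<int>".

Op 1: register job_C */17 -> active={job_C:*/17}
Op 2: register job_E */10 -> active={job_C:*/17, job_E:*/10}
Op 3: unregister job_E -> active={job_C:*/17}
Op 4: unregister job_C -> active={}
Op 5: register job_F */14 -> active={job_F:*/14}
Op 6: unregister job_F -> active={}
Op 7: register job_C */2 -> active={job_C:*/2}
Op 8: unregister job_C -> active={}
Op 9: register job_C */4 -> active={job_C:*/4}
Final interval of job_C = 4
Next fire of job_C after T=270: (270//4+1)*4 = 272

Answer: interval=4 next_fire=272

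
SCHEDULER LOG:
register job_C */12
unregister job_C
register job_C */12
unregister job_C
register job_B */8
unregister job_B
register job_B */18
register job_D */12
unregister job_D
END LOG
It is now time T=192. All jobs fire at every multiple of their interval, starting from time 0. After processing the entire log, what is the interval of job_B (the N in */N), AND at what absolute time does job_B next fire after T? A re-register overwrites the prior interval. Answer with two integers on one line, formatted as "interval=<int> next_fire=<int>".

Op 1: register job_C */12 -> active={job_C:*/12}
Op 2: unregister job_C -> active={}
Op 3: register job_C */12 -> active={job_C:*/12}
Op 4: unregister job_C -> active={}
Op 5: register job_B */8 -> active={job_B:*/8}
Op 6: unregister job_B -> active={}
Op 7: register job_B */18 -> active={job_B:*/18}
Op 8: register job_D */12 -> active={job_B:*/18, job_D:*/12}
Op 9: unregister job_D -> active={job_B:*/18}
Final interval of job_B = 18
Next fire of job_B after T=192: (192//18+1)*18 = 198

Answer: interval=18 next_fire=198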